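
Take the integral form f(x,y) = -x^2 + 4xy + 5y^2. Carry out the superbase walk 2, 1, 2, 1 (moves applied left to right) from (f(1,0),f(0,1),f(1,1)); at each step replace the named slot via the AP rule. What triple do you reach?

start (-1,5,8) = (f(1,0),f(0,1),f(1,1))
replace slot 2: 2·((-1)+8) − 5 = 9 → (-1,9,8)
replace slot 1: 2·(9+8) − (-1) = 35 → (35,9,8)
replace slot 2: 2·(35+8) − 9 = 77 → (35,77,8)
replace slot 1: 2·(77+8) − 35 = 135 → (135,77,8)

135,77,8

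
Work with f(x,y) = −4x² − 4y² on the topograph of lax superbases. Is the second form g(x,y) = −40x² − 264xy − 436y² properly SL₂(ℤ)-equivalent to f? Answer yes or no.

D₁ = -64, D₂ = -64
f is negative-definite; reduce −f:
−f: reduced (well bottom): (4,0,4) with a≤c, −a<b≤a
flip sign back: reduced form of f is (-4,0,-4)
g is negative-definite; reduce −g:
−g: translate: b→24 (≡264 mod 80), so (40,264,436)→(40,24,4)
−g: flip: (40,24,4)→(4,-24,40)
−g: translate: b→0 (≡-24 mod 8), so (4,-24,40)→(4,0,4)
−g: reduced (well bottom): (4,0,4) with a≤c, −a<b≤a
flip sign back: reduced form of g is (-4,0,-4)
reduced forms (-4, 0, -4) vs (-4, 0, -4) ⇒ equivalent

yes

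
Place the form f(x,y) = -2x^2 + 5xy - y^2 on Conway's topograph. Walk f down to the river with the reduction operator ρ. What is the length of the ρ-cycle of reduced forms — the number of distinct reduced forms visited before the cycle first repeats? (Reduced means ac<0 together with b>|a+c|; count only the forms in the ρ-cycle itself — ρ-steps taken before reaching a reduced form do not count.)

D = 17, ⌊√D⌋ = 4
descent: ρ → (-1,3,2)  [lands on river]
river: ρ → (2,1,-2)
river: ρ → (-2,3,1)
river: ρ → (1,3,-2)
river: ρ → (-2,1,2)
river: ρ → (2,3,-1)
ρ-cycle length = 6 (tail of 1 descent step not counted)

6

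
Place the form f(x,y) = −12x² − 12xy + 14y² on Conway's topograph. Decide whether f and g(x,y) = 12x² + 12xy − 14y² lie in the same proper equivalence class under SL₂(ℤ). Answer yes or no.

D₁ = 816, D₂ = 816
river cycle of f (length 6): (14, 12, -12), (-12, 12, 14), (14, 16, -10), (-10, 24, 6), (6, 24, -10), (-10, 16, 14)
river cycle of g (length 6): (-14, 16, 10), (10, 24, -6), (-6, 24, 10), (10, 16, -14), (-14, 12, 12), (12, 12, -14)
cycles differ ⇒ inequivalent

no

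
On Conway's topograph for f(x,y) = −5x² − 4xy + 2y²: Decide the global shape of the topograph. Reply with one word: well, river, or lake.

D = b²−4ac = (-4)² − 4·(-5)·2 = 56
D > 0 non-square ⇒ indefinite ⇒ periodic river

river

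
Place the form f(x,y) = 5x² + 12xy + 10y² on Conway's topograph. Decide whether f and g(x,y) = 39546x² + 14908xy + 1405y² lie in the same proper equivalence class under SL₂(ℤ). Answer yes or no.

D₁ = -56, D₂ = -56
f: translate: b→2 (≡12 mod 10), so (5,12,10)→(5,2,3)
f: flip: (5,2,3)→(3,-2,5)
f: reduced (well bottom): (3,-2,5) with a≤c, −a<b≤a
g: flip: (39546,14908,1405)→(1405,-14908,39546)
g: translate: b→-858 (≡-14908 mod 2810), so (1405,-14908,39546)→(1405,-858,131)
g: flip: (1405,-858,131)→(131,858,1405)
g: translate: b→72 (≡858 mod 262), so (131,858,1405)→(131,72,10)
g: flip: (131,72,10)→(10,-72,131)
g: translate: b→8 (≡-72 mod 20), so (10,-72,131)→(10,8,3)
g: flip: (10,8,3)→(3,-8,10)
g: translate: b→-2 (≡-8 mod 6), so (3,-8,10)→(3,-2,5)
g: reduced (well bottom): (3,-2,5) with a≤c, −a<b≤a
reduced forms (3, -2, 5) vs (3, -2, 5) ⇒ equivalent

yes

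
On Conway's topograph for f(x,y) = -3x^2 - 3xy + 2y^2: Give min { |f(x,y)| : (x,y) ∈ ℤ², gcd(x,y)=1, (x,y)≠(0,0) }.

descent: ρ → (2,3,-3)  [lands on river]
river: ρ → (-3,3,2)
river: ρ → (2,5,-1)
river: ρ → (-1,5,2)
closes: descent 1, river 4
min |a| on river = 1

1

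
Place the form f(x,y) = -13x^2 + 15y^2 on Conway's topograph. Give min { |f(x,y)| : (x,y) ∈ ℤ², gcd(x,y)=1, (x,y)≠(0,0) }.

descent: ρ → (15,0,-13)
descent: ρ → (-13,26,2)  [lands on river]
river: ρ → (2,26,-13)
closes: descent 2, river 2
min |a| on river = 2

2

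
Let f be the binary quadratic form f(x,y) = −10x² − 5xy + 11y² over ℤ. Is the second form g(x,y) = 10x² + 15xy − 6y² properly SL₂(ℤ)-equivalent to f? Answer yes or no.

D₁ = 465, D₂ = 465
river cycle of f (length 10): (11, 5, -10), (-10, 15, 6), (6, 21, -1), (-1, 21, 6), (6, 15, -10), (-10, 5, 11), (11, 17, -4), (-4, 15, 15), (15, 15, -4), (-4, 17, 11)
river cycle of g (length 10): (-6, 21, 1), (1, 21, -6), (-6, 15, 10), (10, 5, -11), (-11, 17, 4), (4, 15, -15), (-15, 15, 4), (4, 17, -11), (-11, 5, 10), (10, 15, -6)
cycles differ ⇒ inequivalent

no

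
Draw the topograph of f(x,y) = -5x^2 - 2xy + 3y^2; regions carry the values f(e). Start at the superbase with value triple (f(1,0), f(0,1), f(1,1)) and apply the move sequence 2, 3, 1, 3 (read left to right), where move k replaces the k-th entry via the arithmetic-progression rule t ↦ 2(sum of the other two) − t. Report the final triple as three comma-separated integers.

start (-5,3,-4) = (f(1,0),f(0,1),f(1,1))
replace slot 2: 2·((-5)+(-4)) − 3 = -21 → (-5,-21,-4)
replace slot 3: 2·((-5)+(-21)) − (-4) = -48 → (-5,-21,-48)
replace slot 1: 2·((-21)+(-48)) − (-5) = -133 → (-133,-21,-48)
replace slot 3: 2·((-133)+(-21)) − (-48) = -260 → (-133,-21,-260)

-133,-21,-260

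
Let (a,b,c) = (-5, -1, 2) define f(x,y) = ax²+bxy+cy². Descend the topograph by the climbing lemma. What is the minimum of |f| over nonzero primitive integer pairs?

descent: ρ → (2,5,-2)  [lands on river]
river: ρ → (-2,3,4)
river: ρ → (4,5,-1)
river: ρ → (-1,5,4)
river: ρ → (4,3,-2)
river: ρ → (-2,5,2)
river: ρ → (2,3,-4)
river: ρ → (-4,5,1)
river: ρ → (1,5,-4)
river: ρ → (-4,3,2)
closes: descent 1, river 10
min |a| on river = 1

1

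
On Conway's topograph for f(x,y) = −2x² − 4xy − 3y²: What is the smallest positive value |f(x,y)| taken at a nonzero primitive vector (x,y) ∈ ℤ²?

translate: b→0 (≡4 mod 4), so (2,4,3)→(2,0,1)
flip: (2,0,1)→(1,0,2)
reduced (well bottom): (1,0,2) with a≤c, −a<b≤a
well minimum |f| = |-1| = 1 (negative-definite)

1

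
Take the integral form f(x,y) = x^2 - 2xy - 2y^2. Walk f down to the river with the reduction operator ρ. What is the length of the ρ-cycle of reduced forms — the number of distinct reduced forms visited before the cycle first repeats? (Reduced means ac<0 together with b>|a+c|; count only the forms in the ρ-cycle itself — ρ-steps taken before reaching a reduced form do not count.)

D = 12, ⌊√D⌋ = 3
descent: ρ → (-2,2,1)  [lands on river]
river: ρ → (1,2,-2)
ρ-cycle length = 2 (tail of 1 descent step not counted)

2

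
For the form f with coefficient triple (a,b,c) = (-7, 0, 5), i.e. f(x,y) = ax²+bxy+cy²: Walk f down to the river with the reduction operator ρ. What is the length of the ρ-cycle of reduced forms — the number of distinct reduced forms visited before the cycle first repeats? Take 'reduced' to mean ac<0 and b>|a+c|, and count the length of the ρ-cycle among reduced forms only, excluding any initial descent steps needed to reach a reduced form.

D = 140, ⌊√D⌋ = 11
descent: ρ → (5,10,-2)  [lands on river]
river: ρ → (-2,10,5)
ρ-cycle length = 2 (tail of 1 descent step not counted)

2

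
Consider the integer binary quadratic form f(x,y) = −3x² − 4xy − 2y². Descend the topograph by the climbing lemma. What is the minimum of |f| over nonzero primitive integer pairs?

translate: b→-2 (≡4 mod 6), so (3,4,2)→(3,-2,1)
flip: (3,-2,1)→(1,2,3)
translate: b→0 (≡2 mod 2), so (1,2,3)→(1,0,2)
reduced (well bottom): (1,0,2) with a≤c, −a<b≤a
well minimum |f| = |-1| = 1 (negative-definite)

1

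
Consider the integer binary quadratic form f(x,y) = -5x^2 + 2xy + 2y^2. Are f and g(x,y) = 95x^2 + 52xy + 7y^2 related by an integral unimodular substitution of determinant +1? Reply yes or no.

D₁ = 44, D₂ = 44
river cycle of f (length 2): (2, 6, -1), (-1, 6, 2)
river cycle of g (length 2): (-1, 6, 2), (2, 6, -1)
cycles coincide ⇒ equivalent

yes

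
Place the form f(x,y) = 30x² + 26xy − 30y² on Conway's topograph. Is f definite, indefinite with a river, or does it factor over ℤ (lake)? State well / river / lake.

D = b²−4ac = 26² − 4·30·(-30) = 4276
D > 0 non-square ⇒ indefinite ⇒ periodic river

river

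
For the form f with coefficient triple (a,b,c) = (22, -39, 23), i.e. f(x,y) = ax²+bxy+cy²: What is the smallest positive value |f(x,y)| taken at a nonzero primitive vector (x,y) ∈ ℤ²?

translate: b→5 (≡-39 mod 44), so (22,-39,23)→(22,5,6)
flip: (22,5,6)→(6,-5,22)
reduced (well bottom): (6,-5,22) with a≤c, −a<b≤a
well minimum = a = 6

6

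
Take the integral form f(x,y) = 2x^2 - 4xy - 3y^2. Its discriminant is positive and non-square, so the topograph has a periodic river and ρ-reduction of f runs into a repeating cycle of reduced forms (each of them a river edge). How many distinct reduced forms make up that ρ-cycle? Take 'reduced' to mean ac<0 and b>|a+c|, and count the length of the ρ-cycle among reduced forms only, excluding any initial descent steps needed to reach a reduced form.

D = 40, ⌊√D⌋ = 6
descent: ρ → (-3,4,2)  [lands on river]
river: ρ → (2,4,-3)
river: ρ → (-3,2,3)
river: ρ → (3,4,-2)
river: ρ → (-2,4,3)
river: ρ → (3,2,-3)
ρ-cycle length = 6 (tail of 1 descent step not counted)

6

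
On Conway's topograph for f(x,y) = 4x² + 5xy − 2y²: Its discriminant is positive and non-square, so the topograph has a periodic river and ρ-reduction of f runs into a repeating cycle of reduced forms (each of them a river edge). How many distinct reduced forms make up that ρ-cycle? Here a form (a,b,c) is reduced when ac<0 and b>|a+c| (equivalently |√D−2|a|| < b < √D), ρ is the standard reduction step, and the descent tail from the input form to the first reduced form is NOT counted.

D = 57, ⌊√D⌋ = 7
river: ρ → (-2,7,1)
river: ρ → (1,7,-2)
river: ρ → (-2,5,4)
river: ρ → (4,3,-3)
river: ρ → (-3,3,4)
river: ρ → (4,5,-2)
ρ-cycle length = 6 (tail of 0 descent steps not counted)

6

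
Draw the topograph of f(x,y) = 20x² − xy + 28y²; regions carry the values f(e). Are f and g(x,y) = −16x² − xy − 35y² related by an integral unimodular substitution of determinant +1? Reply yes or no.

D₁ = -2239, D₂ = -2239
f: reduced (well bottom): (20,-1,28) with a≤c, −a<b≤a
g is negative-definite; reduce −g:
−g: reduced (well bottom): (16,1,35) with a≤c, −a<b≤a
flip sign back: reduced form of g is (-16,-1,-35)
reduced forms (20, -1, 28) vs (-16, -1, -35) ⇒ inequivalent

no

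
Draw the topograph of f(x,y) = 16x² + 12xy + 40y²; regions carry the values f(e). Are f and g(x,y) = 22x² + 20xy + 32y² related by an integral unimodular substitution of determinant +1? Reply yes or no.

D₁ = -2416, D₂ = -2416
f: reduced (well bottom): (16,12,40) with a≤c, −a<b≤a
g: reduced (well bottom): (22,20,32) with a≤c, −a<b≤a
reduced forms (16, 12, 40) vs (22, 20, 32) ⇒ inequivalent

no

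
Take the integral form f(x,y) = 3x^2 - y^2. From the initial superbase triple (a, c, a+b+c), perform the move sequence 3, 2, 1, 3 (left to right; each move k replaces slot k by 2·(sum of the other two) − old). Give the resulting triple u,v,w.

start (3,-1,2) = (f(1,0),f(0,1),f(1,1))
replace slot 3: 2·(3+(-1)) − 2 = 2 → (3,-1,2)
replace slot 2: 2·(3+2) − (-1) = 11 → (3,11,2)
replace slot 1: 2·(11+2) − 3 = 23 → (23,11,2)
replace slot 3: 2·(23+11) − 2 = 66 → (23,11,66)

23,11,66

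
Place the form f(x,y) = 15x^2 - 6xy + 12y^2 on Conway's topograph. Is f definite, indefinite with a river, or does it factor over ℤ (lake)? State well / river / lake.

D = b²−4ac = (-6)² − 4·15·12 = -684
D < 0 ⇒ definite ⇒ every region one sign ⇒ single well

well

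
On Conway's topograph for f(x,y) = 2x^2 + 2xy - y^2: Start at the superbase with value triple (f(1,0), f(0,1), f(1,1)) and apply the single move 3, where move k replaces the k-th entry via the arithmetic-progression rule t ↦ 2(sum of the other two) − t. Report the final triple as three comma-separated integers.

start (2,-1,3) = (f(1,0),f(0,1),f(1,1))
replace slot 3: 2·(2+(-1)) − 3 = -1 → (2,-1,-1)

2,-1,-1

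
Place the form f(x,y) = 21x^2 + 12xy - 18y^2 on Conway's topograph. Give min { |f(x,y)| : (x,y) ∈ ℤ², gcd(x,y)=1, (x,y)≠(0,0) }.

river: ρ → (-18,24,15)
river: ρ → (15,36,-6)
river: ρ → (-6,36,15)
river: ρ → (15,24,-18)
river: ρ → (-18,12,21)
river: ρ → (21,30,-9)
river: ρ → (-9,24,30)
river: ρ → (30,36,-3)
river: ρ → (-3,36,30)
river: ρ → (30,24,-9)
river: ρ → (-9,30,21)
river: ρ → (21,12,-18)
closes: descent 0, river 12
min |a| on river = 3

3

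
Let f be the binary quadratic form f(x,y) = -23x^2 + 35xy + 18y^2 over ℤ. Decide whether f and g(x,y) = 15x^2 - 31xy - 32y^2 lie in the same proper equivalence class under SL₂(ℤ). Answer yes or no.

D₁ = 2881, D₂ = 2881
river cycle of f (length 82): (18, 37, -21), (-21, 47, 8), (8, 49, -15), (-15, 41, 20), (20, 39, -17), (-17, 29, 30), (30, 31, -16), (-16, 33, 28), (28, 23, -21), (-21, 19, 30), … (72 more)
river cycle of g (length 82): (-32, 31, 15), (15, 29, -34), (-34, 39, 10), (10, 41, -30), (-30, 19, 21), (21, 23, -28), (-28, 33, 16), (16, 31, -30), (-30, 29, 17), (17, 39, -20), … (72 more)
cycles differ ⇒ inequivalent

no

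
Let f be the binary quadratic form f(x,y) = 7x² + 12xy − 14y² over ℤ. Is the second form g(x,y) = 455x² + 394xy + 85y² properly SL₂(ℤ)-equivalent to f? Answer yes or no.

D₁ = 536, D₂ = 536
river cycle of f (length 14): (-14, 16, 5), (5, 14, -17), (-17, 20, 2), (2, 20, -17), (-17, 14, 5), (5, 16, -14), (-14, 12, 7), (7, 16, -10), (-10, 4, 13), (13, 22, -1), … (4 more)
river cycle of g (length 14): (7, 12, -14), (-14, 16, 5), (5, 14, -17), (-17, 20, 2), (2, 20, -17), (-17, 14, 5), (5, 16, -14), (-14, 12, 7), (7, 16, -10), (-10, 4, 13), … (4 more)
cycles coincide ⇒ equivalent

yes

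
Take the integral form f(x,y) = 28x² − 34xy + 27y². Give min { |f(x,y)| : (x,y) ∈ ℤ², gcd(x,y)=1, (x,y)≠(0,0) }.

translate: b→22 (≡-34 mod 56), so (28,-34,27)→(28,22,21)
flip: (28,22,21)→(21,-22,28)
translate: b→20 (≡-22 mod 42), so (21,-22,28)→(21,20,27)
reduced (well bottom): (21,20,27) with a≤c, −a<b≤a
well minimum = a = 21

21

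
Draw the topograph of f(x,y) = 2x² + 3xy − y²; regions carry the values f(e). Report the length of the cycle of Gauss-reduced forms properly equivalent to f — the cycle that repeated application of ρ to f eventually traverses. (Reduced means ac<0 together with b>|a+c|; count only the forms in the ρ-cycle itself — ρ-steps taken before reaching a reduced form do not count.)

D = 17, ⌊√D⌋ = 4
river: ρ → (-1,3,2)
river: ρ → (2,1,-2)
river: ρ → (-2,3,1)
river: ρ → (1,3,-2)
river: ρ → (-2,1,2)
river: ρ → (2,3,-1)
ρ-cycle length = 6 (tail of 0 descent steps not counted)

6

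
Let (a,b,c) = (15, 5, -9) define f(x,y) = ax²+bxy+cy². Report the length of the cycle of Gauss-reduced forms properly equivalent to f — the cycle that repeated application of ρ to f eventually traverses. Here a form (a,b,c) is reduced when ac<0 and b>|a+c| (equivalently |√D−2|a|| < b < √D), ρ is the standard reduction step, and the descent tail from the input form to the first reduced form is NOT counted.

D = 565, ⌊√D⌋ = 23
descent: ρ → (-9,13,11)  [lands on river]
river: ρ → (11,9,-11)
river: ρ → (-11,13,9)
river: ρ → (9,23,-1)
river: ρ → (-1,23,9)
river: ρ → (9,13,-11)
river: ρ → (-11,9,11)
river: ρ → (11,13,-9)
river: ρ → (-9,23,1)
river: ρ → (1,23,-9)
ρ-cycle length = 10 (tail of 1 descent step not counted)

10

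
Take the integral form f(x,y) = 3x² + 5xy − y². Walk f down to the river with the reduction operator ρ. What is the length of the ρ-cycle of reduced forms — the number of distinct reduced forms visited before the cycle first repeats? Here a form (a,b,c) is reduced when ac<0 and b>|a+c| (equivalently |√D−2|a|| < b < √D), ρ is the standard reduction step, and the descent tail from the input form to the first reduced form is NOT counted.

D = 37, ⌊√D⌋ = 6
river: ρ → (-1,5,3)
river: ρ → (3,1,-3)
river: ρ → (-3,5,1)
river: ρ → (1,5,-3)
river: ρ → (-3,1,3)
river: ρ → (3,5,-1)
ρ-cycle length = 6 (tail of 0 descent steps not counted)

6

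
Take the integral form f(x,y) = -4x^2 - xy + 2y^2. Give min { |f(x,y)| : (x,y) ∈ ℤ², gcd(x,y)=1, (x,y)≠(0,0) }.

descent: ρ → (2,5,-1)  [lands on river]
river: ρ → (-1,5,2)
river: ρ → (2,3,-3)
river: ρ → (-3,3,2)
closes: descent 1, river 4
min |a| on river = 1

1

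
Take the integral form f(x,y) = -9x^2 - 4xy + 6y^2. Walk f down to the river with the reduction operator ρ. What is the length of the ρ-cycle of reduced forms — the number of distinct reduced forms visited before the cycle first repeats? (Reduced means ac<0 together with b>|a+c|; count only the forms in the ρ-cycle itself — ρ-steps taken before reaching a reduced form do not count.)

D = 232, ⌊√D⌋ = 15
descent: ρ → (6,4,-9)  [lands on river]
river: ρ → (-9,14,1)
river: ρ → (1,14,-9)
river: ρ → (-9,4,6)
river: ρ → (6,8,-7)
river: ρ → (-7,6,7)
river: ρ → (7,8,-6)
river: ρ → (-6,4,9)
river: ρ → (9,14,-1)
river: ρ → (-1,14,9)
river: ρ → (9,4,-6)
river: ρ → (-6,8,7)
river: ρ → (7,6,-7)
river: ρ → (-7,8,6)
ρ-cycle length = 14 (tail of 1 descent step not counted)

14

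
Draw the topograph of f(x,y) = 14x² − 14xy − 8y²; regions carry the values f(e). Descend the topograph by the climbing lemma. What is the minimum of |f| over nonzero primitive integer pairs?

descent: ρ → (-8,14,14)  [lands on river]
river: ρ → (14,14,-8)
river: ρ → (-8,18,10)
river: ρ → (10,22,-4)
river: ρ → (-4,18,20)
river: ρ → (20,22,-2)
river: ρ → (-2,22,20)
river: ρ → (20,18,-4)
river: ρ → (-4,22,10)
river: ρ → (10,18,-8)
closes: descent 1, river 10
min |a| on river = 2

2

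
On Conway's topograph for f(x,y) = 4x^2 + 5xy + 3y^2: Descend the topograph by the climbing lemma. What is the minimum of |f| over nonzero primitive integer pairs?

translate: b→-3 (≡5 mod 8), so (4,5,3)→(4,-3,2)
flip: (4,-3,2)→(2,3,4)
translate: b→-1 (≡3 mod 4), so (2,3,4)→(2,-1,3)
reduced (well bottom): (2,-1,3) with a≤c, −a<b≤a
well minimum = a = 2

2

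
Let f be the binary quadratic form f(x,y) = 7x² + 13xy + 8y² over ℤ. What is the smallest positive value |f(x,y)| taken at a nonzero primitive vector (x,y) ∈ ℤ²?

translate: b→-1 (≡13 mod 14), so (7,13,8)→(7,-1,2)
flip: (7,-1,2)→(2,1,7)
reduced (well bottom): (2,1,7) with a≤c, −a<b≤a
well minimum = a = 2

2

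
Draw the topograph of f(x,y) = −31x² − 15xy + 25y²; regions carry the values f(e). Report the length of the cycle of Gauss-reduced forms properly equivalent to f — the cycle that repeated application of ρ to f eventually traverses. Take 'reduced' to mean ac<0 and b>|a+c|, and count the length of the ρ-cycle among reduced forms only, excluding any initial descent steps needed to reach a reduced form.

D = 3325, ⌊√D⌋ = 57
descent: ρ → (25,15,-31)  [lands on river]
river: ρ → (-31,47,9)
river: ρ → (9,43,-41)
river: ρ → (-41,39,11)
river: ρ → (11,49,-21)
river: ρ → (-21,35,25)
ρ-cycle length = 6 (tail of 1 descent step not counted)

6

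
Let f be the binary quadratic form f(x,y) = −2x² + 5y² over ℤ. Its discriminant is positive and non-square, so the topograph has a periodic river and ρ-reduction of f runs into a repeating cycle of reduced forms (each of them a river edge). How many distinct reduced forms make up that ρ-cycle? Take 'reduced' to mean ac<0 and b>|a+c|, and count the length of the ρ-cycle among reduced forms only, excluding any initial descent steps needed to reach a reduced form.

D = 40, ⌊√D⌋ = 6
descent: ρ → (5,0,-2)
descent: ρ → (-2,4,3)  [lands on river]
river: ρ → (3,2,-3)
river: ρ → (-3,4,2)
river: ρ → (2,4,-3)
river: ρ → (-3,2,3)
river: ρ → (3,4,-2)
ρ-cycle length = 6 (tail of 2 descent steps not counted)

6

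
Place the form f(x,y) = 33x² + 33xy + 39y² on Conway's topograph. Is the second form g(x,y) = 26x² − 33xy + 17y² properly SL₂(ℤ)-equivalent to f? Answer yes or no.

D₁ = -4059, D₂ = -679
discriminants differ ⇒ not SL₂(ℤ)-equivalent

no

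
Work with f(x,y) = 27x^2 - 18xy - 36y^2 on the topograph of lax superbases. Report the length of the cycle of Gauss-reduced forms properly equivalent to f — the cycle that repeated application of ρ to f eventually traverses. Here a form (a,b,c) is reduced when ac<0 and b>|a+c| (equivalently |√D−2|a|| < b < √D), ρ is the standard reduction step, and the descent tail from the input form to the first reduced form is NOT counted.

D = 4212, ⌊√D⌋ = 64
descent: ρ → (-36,18,27)  [lands on river]
river: ρ → (27,36,-27)
river: ρ → (-27,18,36)
river: ρ → (36,54,-9)
river: ρ → (-9,54,36)
river: ρ → (36,18,-27)
river: ρ → (-27,36,27)
river: ρ → (27,18,-36)
river: ρ → (-36,54,9)
river: ρ → (9,54,-36)
ρ-cycle length = 10 (tail of 1 descent step not counted)

10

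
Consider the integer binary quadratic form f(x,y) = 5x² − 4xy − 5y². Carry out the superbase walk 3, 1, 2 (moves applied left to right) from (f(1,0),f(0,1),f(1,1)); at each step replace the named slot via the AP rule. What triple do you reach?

start (5,-5,-4) = (f(1,0),f(0,1),f(1,1))
replace slot 3: 2·(5+(-5)) − (-4) = 4 → (5,-5,4)
replace slot 1: 2·((-5)+4) − 5 = -7 → (-7,-5,4)
replace slot 2: 2·((-7)+4) − (-5) = -1 → (-7,-1,4)

-7,-1,4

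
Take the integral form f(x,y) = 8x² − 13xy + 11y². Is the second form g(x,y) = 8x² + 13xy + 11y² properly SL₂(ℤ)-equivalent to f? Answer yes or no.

D₁ = -183, D₂ = -183
f: translate: b→3 (≡-13 mod 16), so (8,-13,11)→(8,3,6)
f: flip: (8,3,6)→(6,-3,8)
f: reduced (well bottom): (6,-3,8) with a≤c, −a<b≤a
g: translate: b→-3 (≡13 mod 16), so (8,13,11)→(8,-3,6)
g: flip: (8,-3,6)→(6,3,8)
g: reduced (well bottom): (6,3,8) with a≤c, −a<b≤a
reduced forms (6, -3, 8) vs (6, 3, 8) ⇒ inequivalent

no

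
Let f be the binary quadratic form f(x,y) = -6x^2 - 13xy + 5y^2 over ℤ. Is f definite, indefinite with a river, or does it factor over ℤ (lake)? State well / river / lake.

D = b²−4ac = (-13)² − 4·(-6)·5 = 289
D = 17² is a perfect square ⇒ form factors over ℤ ⇒ lakes

lake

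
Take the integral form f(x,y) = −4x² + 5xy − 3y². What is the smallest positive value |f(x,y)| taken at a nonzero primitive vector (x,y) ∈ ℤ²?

translate: b→3 (≡-5 mod 8), so (4,-5,3)→(4,3,2)
flip: (4,3,2)→(2,-3,4)
translate: b→1 (≡-3 mod 4), so (2,-3,4)→(2,1,3)
reduced (well bottom): (2,1,3) with a≤c, −a<b≤a
well minimum |f| = |-2| = 2 (negative-definite)

2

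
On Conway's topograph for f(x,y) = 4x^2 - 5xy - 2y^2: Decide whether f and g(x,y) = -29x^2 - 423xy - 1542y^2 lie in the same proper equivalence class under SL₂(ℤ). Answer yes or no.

D₁ = 57, D₂ = 57
river cycle of f (length 6): (-2, 5, 4), (4, 3, -3), (-3, 3, 4), (4, 5, -2), (-2, 7, 1), (1, 7, -2)
river cycle of g (length 6): (-2, 5, 4), (4, 3, -3), (-3, 3, 4), (4, 5, -2), (-2, 7, 1), (1, 7, -2)
cycles coincide ⇒ equivalent

yes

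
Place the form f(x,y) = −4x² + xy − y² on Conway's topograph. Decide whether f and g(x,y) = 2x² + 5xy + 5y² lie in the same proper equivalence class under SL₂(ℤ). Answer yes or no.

D₁ = -15, D₂ = -15
f is negative-definite; reduce −f:
−f: flip: (4,-1,1)→(1,1,4)
−f: reduced (well bottom): (1,1,4) with a≤c, −a<b≤a
flip sign back: reduced form of f is (-1,-1,-4)
g: translate: b→1 (≡5 mod 4), so (2,5,5)→(2,1,2)
g: reduced (well bottom): (2,1,2) with a≤c, −a<b≤a
reduced forms (-1, -1, -4) vs (2, 1, 2) ⇒ inequivalent

no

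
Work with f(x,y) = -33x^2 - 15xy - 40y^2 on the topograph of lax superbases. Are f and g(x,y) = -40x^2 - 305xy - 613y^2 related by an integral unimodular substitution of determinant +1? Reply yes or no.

D₁ = -5055, D₂ = -5055
f is negative-definite; reduce −f:
−f: reduced (well bottom): (33,15,40) with a≤c, −a<b≤a
flip sign back: reduced form of f is (-33,-15,-40)
g is negative-definite; reduce −g:
−g: translate: b→-15 (≡305 mod 80), so (40,305,613)→(40,-15,33)
−g: flip: (40,-15,33)→(33,15,40)
−g: reduced (well bottom): (33,15,40) with a≤c, −a<b≤a
flip sign back: reduced form of g is (-33,-15,-40)
reduced forms (-33, -15, -40) vs (-33, -15, -40) ⇒ equivalent

yes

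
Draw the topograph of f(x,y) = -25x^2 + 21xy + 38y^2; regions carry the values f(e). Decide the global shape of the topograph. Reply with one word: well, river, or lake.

D = b²−4ac = 21² − 4·(-25)·38 = 4241
D > 0 non-square ⇒ indefinite ⇒ periodic river

river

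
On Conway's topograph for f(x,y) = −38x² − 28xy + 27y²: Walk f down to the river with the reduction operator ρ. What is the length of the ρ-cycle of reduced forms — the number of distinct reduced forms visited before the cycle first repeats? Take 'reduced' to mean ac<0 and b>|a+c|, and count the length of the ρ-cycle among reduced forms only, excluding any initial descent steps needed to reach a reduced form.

D = 4888, ⌊√D⌋ = 69
descent: ρ → (27,28,-38)  [lands on river]
river: ρ → (-38,48,17)
river: ρ → (17,54,-29)
river: ρ → (-29,62,9)
river: ρ → (9,64,-22)
river: ρ → (-22,68,3)
river: ρ → (3,64,-66)
river: ρ → (-66,68,1)
river: ρ → (1,68,-66)
river: ρ → (-66,64,3)
river: ρ → (3,68,-22)
river: ρ → (-22,64,9)
river: ρ → (9,62,-29)
river: ρ → (-29,54,17)
river: ρ → (17,48,-38)
river: ρ → (-38,28,27)
river: ρ → (27,26,-39)
river: ρ → (-39,52,14)
river: ρ → (14,60,-23)
river: ρ → (-23,32,42)
river: ρ → (42,52,-13)
river: ρ → (-13,52,42)
river: ρ → (42,32,-23)
river: ρ → (-23,60,14)
river: ρ → (14,52,-39)
river: ρ → (-39,26,27)
ρ-cycle length = 26 (tail of 1 descent step not counted)

26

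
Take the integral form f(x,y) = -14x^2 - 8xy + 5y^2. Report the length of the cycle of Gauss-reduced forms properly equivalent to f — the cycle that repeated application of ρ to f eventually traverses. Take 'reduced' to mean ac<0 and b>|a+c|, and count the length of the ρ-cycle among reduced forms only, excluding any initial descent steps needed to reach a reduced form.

D = 344, ⌊√D⌋ = 18
descent: ρ → (5,18,-1)  [lands on river]
river: ρ → (-1,18,5)
river: ρ → (5,12,-10)
river: ρ → (-10,8,7)
river: ρ → (7,6,-11)
river: ρ → (-11,16,2)
river: ρ → (2,16,-11)
river: ρ → (-11,6,7)
river: ρ → (7,8,-10)
river: ρ → (-10,12,5)
ρ-cycle length = 10 (tail of 1 descent step not counted)

10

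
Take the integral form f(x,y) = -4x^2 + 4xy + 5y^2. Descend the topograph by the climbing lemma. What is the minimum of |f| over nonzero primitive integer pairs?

river: ρ → (5,6,-3)
river: ρ → (-3,6,5)
river: ρ → (5,4,-4)
river: ρ → (-4,4,5)
closes: descent 0, river 4
min |a| on river = 3

3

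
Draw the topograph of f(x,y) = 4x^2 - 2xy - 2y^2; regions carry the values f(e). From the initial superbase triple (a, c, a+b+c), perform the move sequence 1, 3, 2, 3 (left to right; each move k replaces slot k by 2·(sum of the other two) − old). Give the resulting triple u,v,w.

start (4,-2,0) = (f(1,0),f(0,1),f(1,1))
replace slot 1: 2·((-2)+0) − 4 = -8 → (-8,-2,0)
replace slot 3: 2·((-8)+(-2)) − 0 = -20 → (-8,-2,-20)
replace slot 2: 2·((-8)+(-20)) − (-2) = -54 → (-8,-54,-20)
replace slot 3: 2·((-8)+(-54)) − (-20) = -104 → (-8,-54,-104)

-8,-54,-104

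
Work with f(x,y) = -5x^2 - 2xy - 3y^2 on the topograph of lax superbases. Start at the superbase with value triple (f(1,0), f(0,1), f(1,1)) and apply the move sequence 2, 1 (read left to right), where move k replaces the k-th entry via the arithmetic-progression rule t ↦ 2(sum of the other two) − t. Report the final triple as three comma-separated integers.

start (-5,-3,-10) = (f(1,0),f(0,1),f(1,1))
replace slot 2: 2·((-5)+(-10)) − (-3) = -27 → (-5,-27,-10)
replace slot 1: 2·((-27)+(-10)) − (-5) = -69 → (-69,-27,-10)

-69,-27,-10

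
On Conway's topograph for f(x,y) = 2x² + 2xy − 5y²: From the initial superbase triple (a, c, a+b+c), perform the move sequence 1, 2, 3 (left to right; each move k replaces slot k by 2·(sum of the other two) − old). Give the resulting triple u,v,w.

start (2,-5,-1) = (f(1,0),f(0,1),f(1,1))
replace slot 1: 2·((-5)+(-1)) − 2 = -14 → (-14,-5,-1)
replace slot 2: 2·((-14)+(-1)) − (-5) = -25 → (-14,-25,-1)
replace slot 3: 2·((-14)+(-25)) − (-1) = -77 → (-14,-25,-77)

-14,-25,-77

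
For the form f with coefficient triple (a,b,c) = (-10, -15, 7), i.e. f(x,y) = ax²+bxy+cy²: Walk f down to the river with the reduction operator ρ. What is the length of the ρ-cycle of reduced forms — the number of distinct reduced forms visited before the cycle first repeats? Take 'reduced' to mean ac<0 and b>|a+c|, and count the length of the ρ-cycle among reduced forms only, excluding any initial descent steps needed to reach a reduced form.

D = 505, ⌊√D⌋ = 22
descent: ρ → (7,15,-10)  [lands on river]
river: ρ → (-10,5,12)
river: ρ → (12,19,-3)
river: ρ → (-3,17,18)
river: ρ → (18,19,-2)
river: ρ → (-2,21,8)
river: ρ → (8,11,-12)
river: ρ → (-12,13,7)
ρ-cycle length = 8 (tail of 1 descent step not counted)

8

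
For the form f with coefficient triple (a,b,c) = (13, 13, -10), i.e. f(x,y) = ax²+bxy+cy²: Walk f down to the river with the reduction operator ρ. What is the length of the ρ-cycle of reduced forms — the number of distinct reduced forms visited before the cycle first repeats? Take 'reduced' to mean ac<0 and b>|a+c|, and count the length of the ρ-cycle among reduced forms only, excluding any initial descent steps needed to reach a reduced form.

D = 689, ⌊√D⌋ = 26
river: ρ → (-10,7,16)
river: ρ → (16,25,-1)
river: ρ → (-1,25,16)
river: ρ → (16,7,-10)
river: ρ → (-10,13,13)
river: ρ → (13,13,-10)
ρ-cycle length = 6 (tail of 0 descent steps not counted)

6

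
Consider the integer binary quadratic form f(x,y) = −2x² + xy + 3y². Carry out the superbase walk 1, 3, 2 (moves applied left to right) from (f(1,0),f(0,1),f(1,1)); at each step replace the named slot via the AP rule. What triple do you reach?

start (-2,3,2) = (f(1,0),f(0,1),f(1,1))
replace slot 1: 2·(3+2) − (-2) = 12 → (12,3,2)
replace slot 3: 2·(12+3) − 2 = 28 → (12,3,28)
replace slot 2: 2·(12+28) − 3 = 77 → (12,77,28)

12,77,28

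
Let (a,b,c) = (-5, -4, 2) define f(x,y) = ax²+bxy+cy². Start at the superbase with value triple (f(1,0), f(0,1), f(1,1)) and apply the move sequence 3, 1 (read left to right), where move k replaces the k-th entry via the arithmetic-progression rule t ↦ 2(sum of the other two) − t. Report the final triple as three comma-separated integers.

start (-5,2,-7) = (f(1,0),f(0,1),f(1,1))
replace slot 3: 2·((-5)+2) − (-7) = 1 → (-5,2,1)
replace slot 1: 2·(2+1) − (-5) = 11 → (11,2,1)

11,2,1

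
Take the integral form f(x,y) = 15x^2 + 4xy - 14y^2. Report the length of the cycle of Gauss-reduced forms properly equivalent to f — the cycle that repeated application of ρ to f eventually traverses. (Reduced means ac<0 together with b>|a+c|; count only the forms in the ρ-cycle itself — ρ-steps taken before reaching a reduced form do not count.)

D = 856, ⌊√D⌋ = 29
river: ρ → (-14,24,5)
river: ρ → (5,26,-9)
river: ρ → (-9,28,2)
river: ρ → (2,28,-9)
river: ρ → (-9,26,5)
river: ρ → (5,24,-14)
river: ρ → (-14,4,15)
river: ρ → (15,26,-3)
river: ρ → (-3,28,6)
river: ρ → (6,20,-19)
river: ρ → (-19,18,7)
river: ρ → (7,24,-10)
river: ρ → (-10,16,15)
river: ρ → (15,14,-11)
river: ρ → (-11,8,18)
river: ρ → (18,28,-1)
river: ρ → (-1,28,18)
river: ρ → (18,8,-11)
river: ρ → (-11,14,15)
river: ρ → (15,16,-10)
river: ρ → (-10,24,7)
river: ρ → (7,18,-19)
river: ρ → (-19,20,6)
river: ρ → (6,28,-3)
river: ρ → (-3,26,15)
river: ρ → (15,4,-14)
ρ-cycle length = 26 (tail of 0 descent steps not counted)

26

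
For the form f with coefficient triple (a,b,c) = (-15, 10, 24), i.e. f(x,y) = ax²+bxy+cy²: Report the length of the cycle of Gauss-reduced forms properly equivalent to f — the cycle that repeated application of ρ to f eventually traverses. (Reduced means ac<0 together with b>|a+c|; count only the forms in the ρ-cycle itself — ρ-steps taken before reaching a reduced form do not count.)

D = 1540, ⌊√D⌋ = 39
river: ρ → (24,38,-1)
river: ρ → (-1,38,24)
river: ρ → (24,10,-15)
river: ρ → (-15,20,19)
river: ρ → (19,18,-16)
river: ρ → (-16,14,21)
river: ρ → (21,28,-9)
river: ρ → (-9,26,24)
river: ρ → (24,22,-11)
river: ρ → (-11,22,24)
river: ρ → (24,26,-9)
river: ρ → (-9,28,21)
river: ρ → (21,14,-16)
river: ρ → (-16,18,19)
river: ρ → (19,20,-15)
river: ρ → (-15,10,24)
ρ-cycle length = 16 (tail of 0 descent steps not counted)

16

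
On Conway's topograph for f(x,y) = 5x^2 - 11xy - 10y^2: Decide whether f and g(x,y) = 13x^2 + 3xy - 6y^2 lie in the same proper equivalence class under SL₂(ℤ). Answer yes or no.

D₁ = 321, D₂ = 321
river cycle of f (length 6): (-10, 11, 5), (5, 9, -12), (-12, 15, 2), (2, 17, -4), (-4, 15, 6), (6, 9, -10)
river cycle of g (length 6): (-6, 9, 10), (10, 11, -5), (-5, 9, 12), (12, 15, -2), (-2, 17, 4), (4, 15, -6)
cycles differ ⇒ inequivalent

no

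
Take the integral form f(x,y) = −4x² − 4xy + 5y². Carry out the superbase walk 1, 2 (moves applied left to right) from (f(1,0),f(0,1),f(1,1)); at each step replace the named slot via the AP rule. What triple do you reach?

start (-4,5,-3) = (f(1,0),f(0,1),f(1,1))
replace slot 1: 2·(5+(-3)) − (-4) = 8 → (8,5,-3)
replace slot 2: 2·(8+(-3)) − 5 = 5 → (8,5,-3)

8,5,-3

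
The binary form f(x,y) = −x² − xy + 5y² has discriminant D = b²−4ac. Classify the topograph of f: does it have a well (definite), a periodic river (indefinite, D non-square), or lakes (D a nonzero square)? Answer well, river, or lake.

D = b²−4ac = (-1)² − 4·(-1)·5 = 21
D > 0 non-square ⇒ indefinite ⇒ periodic river

river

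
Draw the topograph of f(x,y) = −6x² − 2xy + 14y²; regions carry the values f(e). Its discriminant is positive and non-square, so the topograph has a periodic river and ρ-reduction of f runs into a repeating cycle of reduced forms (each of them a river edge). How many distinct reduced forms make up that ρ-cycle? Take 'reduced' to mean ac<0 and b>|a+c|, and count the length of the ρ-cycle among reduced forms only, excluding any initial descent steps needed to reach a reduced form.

D = 340, ⌊√D⌋ = 18
descent: ρ → (14,2,-6)
descent: ρ → (-6,10,10)  [lands on river]
river: ρ → (10,10,-6)
river: ρ → (-6,14,6)
river: ρ → (6,10,-10)
river: ρ → (-10,10,6)
river: ρ → (6,14,-6)
ρ-cycle length = 6 (tail of 2 descent steps not counted)

6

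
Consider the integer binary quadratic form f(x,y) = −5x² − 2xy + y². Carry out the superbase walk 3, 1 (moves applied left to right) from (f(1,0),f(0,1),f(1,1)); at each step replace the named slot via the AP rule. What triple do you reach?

start (-5,1,-6) = (f(1,0),f(0,1),f(1,1))
replace slot 3: 2·((-5)+1) − (-6) = -2 → (-5,1,-2)
replace slot 1: 2·(1+(-2)) − (-5) = 3 → (3,1,-2)

3,1,-2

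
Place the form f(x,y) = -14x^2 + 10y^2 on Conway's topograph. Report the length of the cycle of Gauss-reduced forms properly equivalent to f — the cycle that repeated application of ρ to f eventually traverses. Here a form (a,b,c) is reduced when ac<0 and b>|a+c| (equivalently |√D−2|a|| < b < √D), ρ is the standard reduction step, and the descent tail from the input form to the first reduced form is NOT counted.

D = 560, ⌊√D⌋ = 23
descent: ρ → (10,20,-4)  [lands on river]
river: ρ → (-4,20,10)
ρ-cycle length = 2 (tail of 1 descent step not counted)

2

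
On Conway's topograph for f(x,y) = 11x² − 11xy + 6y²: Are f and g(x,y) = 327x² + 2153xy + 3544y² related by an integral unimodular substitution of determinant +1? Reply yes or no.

D₁ = -143, D₂ = -143
f: translate: b→11 (≡-11 mod 22), so (11,-11,6)→(11,11,6)
f: flip: (11,11,6)→(6,-11,11)
f: translate: b→1 (≡-11 mod 12), so (6,-11,11)→(6,1,6)
f: reduced (well bottom): (6,1,6) with a≤c, −a<b≤a
g: translate: b→191 (≡2153 mod 654), so (327,2153,3544)→(327,191,28)
g: flip: (327,191,28)→(28,-191,327)
g: translate: b→-23 (≡-191 mod 56), so (28,-191,327)→(28,-23,6)
g: flip: (28,-23,6)→(6,23,28)
g: translate: b→-1 (≡23 mod 12), so (6,23,28)→(6,-1,6)
g: flip: (6,-1,6)→(6,1,6)
g: reduced (well bottom): (6,1,6) with a≤c, −a<b≤a
reduced forms (6, 1, 6) vs (6, 1, 6) ⇒ equivalent

yes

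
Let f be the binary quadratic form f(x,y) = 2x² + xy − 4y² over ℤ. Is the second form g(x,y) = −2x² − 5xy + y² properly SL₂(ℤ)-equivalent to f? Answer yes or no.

D₁ = 33, D₂ = 33
river cycle of f (length 4): (2, 5, -1), (-1, 5, 2), (2, 3, -3), (-3, 3, 2)
river cycle of g (length 4): (1, 5, -2), (-2, 3, 3), (3, 3, -2), (-2, 5, 1)
cycles differ ⇒ inequivalent

no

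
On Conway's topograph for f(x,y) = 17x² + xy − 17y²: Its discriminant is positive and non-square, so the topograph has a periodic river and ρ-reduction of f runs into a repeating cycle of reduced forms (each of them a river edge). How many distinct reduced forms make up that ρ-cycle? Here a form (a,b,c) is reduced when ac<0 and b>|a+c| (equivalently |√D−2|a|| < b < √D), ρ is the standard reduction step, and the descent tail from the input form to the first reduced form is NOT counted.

D = 1157, ⌊√D⌋ = 34
river: ρ → (-17,33,1)
river: ρ → (1,33,-17)
river: ρ → (-17,1,17)
river: ρ → (17,33,-1)
river: ρ → (-1,33,17)
river: ρ → (17,1,-17)
ρ-cycle length = 6 (tail of 0 descent steps not counted)

6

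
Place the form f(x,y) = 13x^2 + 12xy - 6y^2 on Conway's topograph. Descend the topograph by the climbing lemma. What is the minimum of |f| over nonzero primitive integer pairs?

river: ρ → (-6,12,13)
river: ρ → (13,14,-5)
river: ρ → (-5,16,10)
river: ρ → (10,4,-11)
river: ρ → (-11,18,3)
river: ρ → (3,18,-11)
river: ρ → (-11,4,10)
river: ρ → (10,16,-5)
river: ρ → (-5,14,13)
river: ρ → (13,12,-6)
closes: descent 0, river 10
min |a| on river = 3

3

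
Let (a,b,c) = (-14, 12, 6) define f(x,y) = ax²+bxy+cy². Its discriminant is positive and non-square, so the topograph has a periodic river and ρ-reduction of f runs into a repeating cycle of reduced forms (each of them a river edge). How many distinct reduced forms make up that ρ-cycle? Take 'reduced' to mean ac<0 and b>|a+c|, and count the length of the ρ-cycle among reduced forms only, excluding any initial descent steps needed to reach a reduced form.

D = 480, ⌊√D⌋ = 21
river: ρ → (6,12,-14)
river: ρ → (-14,16,4)
river: ρ → (4,16,-14)
river: ρ → (-14,12,6)
ρ-cycle length = 4 (tail of 0 descent steps not counted)

4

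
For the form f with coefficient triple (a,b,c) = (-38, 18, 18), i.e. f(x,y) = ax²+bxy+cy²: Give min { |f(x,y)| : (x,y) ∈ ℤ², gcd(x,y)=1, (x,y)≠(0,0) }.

descent: ρ → (18,54,-2)  [lands on river]
river: ρ → (-2,54,18)
closes: descent 1, river 2
min |a| on river = 2

2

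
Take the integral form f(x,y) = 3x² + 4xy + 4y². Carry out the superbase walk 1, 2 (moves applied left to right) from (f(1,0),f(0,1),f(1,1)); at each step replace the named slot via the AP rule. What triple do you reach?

start (3,4,11) = (f(1,0),f(0,1),f(1,1))
replace slot 1: 2·(4+11) − 3 = 27 → (27,4,11)
replace slot 2: 2·(27+11) − 4 = 72 → (27,72,11)

27,72,11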